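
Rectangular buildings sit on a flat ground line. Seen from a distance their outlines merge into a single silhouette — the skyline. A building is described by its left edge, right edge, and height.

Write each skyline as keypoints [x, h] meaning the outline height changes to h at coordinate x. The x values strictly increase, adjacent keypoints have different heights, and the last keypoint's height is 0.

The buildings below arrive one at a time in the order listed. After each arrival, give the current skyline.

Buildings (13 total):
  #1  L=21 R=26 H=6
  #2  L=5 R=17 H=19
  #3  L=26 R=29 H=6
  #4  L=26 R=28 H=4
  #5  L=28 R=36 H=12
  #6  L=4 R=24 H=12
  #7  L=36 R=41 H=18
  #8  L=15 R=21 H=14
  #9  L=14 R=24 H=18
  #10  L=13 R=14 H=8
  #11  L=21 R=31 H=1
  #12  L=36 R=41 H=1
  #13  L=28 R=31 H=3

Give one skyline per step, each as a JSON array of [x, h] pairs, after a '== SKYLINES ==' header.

== SKYLINES ==
[[21,6],[26,0]]
[[5,19],[17,0],[21,6],[26,0]]
[[5,19],[17,0],[21,6],[29,0]]
[[5,19],[17,0],[21,6],[29,0]]
[[5,19],[17,0],[21,6],[28,12],[36,0]]
[[4,12],[5,19],[17,12],[24,6],[28,12],[36,0]]
[[4,12],[5,19],[17,12],[24,6],[28,12],[36,18],[41,0]]
[[4,12],[5,19],[17,14],[21,12],[24,6],[28,12],[36,18],[41,0]]
[[4,12],[5,19],[17,18],[24,6],[28,12],[36,18],[41,0]]
[[4,12],[5,19],[17,18],[24,6],[28,12],[36,18],[41,0]]
[[4,12],[5,19],[17,18],[24,6],[28,12],[36,18],[41,0]]
[[4,12],[5,19],[17,18],[24,6],[28,12],[36,18],[41,0]]
[[4,12],[5,19],[17,18],[24,6],[28,12],[36,18],[41,0]]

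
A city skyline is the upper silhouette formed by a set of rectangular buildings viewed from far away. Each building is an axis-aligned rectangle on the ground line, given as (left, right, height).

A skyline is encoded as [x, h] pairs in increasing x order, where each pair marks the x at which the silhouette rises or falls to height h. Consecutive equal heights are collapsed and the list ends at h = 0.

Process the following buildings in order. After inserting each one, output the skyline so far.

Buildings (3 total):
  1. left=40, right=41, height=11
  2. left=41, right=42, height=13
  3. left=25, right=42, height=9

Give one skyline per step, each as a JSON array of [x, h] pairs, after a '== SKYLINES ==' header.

== SKYLINES ==
[[40,11],[41,0]]
[[40,11],[41,13],[42,0]]
[[25,9],[40,11],[41,13],[42,0]]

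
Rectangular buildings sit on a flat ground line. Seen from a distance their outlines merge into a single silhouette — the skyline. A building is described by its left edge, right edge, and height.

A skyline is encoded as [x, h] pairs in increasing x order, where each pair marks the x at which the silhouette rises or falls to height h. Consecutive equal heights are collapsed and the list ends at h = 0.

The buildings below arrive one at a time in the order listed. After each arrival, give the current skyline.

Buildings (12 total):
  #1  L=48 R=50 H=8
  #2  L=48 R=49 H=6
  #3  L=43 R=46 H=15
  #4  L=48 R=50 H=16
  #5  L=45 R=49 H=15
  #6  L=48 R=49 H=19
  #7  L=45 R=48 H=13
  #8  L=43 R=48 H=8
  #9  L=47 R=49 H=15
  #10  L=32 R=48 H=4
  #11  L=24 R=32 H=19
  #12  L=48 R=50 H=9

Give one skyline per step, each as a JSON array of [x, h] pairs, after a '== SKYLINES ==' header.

== SKYLINES ==
[[48,8],[50,0]]
[[48,8],[50,0]]
[[43,15],[46,0],[48,8],[50,0]]
[[43,15],[46,0],[48,16],[50,0]]
[[43,15],[48,16],[50,0]]
[[43,15],[48,19],[49,16],[50,0]]
[[43,15],[48,19],[49,16],[50,0]]
[[43,15],[48,19],[49,16],[50,0]]
[[43,15],[48,19],[49,16],[50,0]]
[[32,4],[43,15],[48,19],[49,16],[50,0]]
[[24,19],[32,4],[43,15],[48,19],[49,16],[50,0]]
[[24,19],[32,4],[43,15],[48,19],[49,16],[50,0]]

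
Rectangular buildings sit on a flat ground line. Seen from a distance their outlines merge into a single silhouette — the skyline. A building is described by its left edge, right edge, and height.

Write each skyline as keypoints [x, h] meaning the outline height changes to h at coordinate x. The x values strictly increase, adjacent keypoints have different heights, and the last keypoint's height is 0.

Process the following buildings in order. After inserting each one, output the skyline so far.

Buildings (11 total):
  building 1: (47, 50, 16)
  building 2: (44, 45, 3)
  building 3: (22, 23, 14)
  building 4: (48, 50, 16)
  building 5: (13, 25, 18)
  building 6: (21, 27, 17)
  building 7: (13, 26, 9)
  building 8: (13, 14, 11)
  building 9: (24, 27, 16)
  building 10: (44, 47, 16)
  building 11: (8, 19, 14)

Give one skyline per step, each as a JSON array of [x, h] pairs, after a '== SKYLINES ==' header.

== SKYLINES ==
[[47,16],[50,0]]
[[44,3],[45,0],[47,16],[50,0]]
[[22,14],[23,0],[44,3],[45,0],[47,16],[50,0]]
[[22,14],[23,0],[44,3],[45,0],[47,16],[50,0]]
[[13,18],[25,0],[44,3],[45,0],[47,16],[50,0]]
[[13,18],[25,17],[27,0],[44,3],[45,0],[47,16],[50,0]]
[[13,18],[25,17],[27,0],[44,3],[45,0],[47,16],[50,0]]
[[13,18],[25,17],[27,0],[44,3],[45,0],[47,16],[50,0]]
[[13,18],[25,17],[27,0],[44,3],[45,0],[47,16],[50,0]]
[[13,18],[25,17],[27,0],[44,16],[50,0]]
[[8,14],[13,18],[25,17],[27,0],[44,16],[50,0]]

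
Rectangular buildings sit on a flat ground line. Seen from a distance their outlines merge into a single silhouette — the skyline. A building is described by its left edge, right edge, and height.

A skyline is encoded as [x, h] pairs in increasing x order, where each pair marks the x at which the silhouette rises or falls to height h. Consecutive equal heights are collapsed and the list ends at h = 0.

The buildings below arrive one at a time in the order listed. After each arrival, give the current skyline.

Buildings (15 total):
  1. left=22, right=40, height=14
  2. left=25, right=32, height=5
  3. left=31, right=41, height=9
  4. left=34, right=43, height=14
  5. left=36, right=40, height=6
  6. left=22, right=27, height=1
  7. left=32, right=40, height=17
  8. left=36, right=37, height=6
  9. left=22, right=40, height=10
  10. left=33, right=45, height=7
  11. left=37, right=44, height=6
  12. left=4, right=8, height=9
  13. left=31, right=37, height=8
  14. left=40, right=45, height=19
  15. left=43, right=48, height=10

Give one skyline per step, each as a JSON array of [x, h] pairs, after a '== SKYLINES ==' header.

== SKYLINES ==
[[22,14],[40,0]]
[[22,14],[40,0]]
[[22,14],[40,9],[41,0]]
[[22,14],[43,0]]
[[22,14],[43,0]]
[[22,14],[43,0]]
[[22,14],[32,17],[40,14],[43,0]]
[[22,14],[32,17],[40,14],[43,0]]
[[22,14],[32,17],[40,14],[43,0]]
[[22,14],[32,17],[40,14],[43,7],[45,0]]
[[22,14],[32,17],[40,14],[43,7],[45,0]]
[[4,9],[8,0],[22,14],[32,17],[40,14],[43,7],[45,0]]
[[4,9],[8,0],[22,14],[32,17],[40,14],[43,7],[45,0]]
[[4,9],[8,0],[22,14],[32,17],[40,19],[45,0]]
[[4,9],[8,0],[22,14],[32,17],[40,19],[45,10],[48,0]]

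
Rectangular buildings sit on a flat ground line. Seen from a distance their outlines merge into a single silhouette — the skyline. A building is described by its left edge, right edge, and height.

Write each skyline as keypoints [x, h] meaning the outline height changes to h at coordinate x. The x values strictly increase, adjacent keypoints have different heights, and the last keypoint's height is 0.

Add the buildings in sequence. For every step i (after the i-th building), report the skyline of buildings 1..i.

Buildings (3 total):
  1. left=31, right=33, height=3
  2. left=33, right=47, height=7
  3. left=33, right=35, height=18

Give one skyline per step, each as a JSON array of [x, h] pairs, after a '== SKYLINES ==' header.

== SKYLINES ==
[[31,3],[33,0]]
[[31,3],[33,7],[47,0]]
[[31,3],[33,18],[35,7],[47,0]]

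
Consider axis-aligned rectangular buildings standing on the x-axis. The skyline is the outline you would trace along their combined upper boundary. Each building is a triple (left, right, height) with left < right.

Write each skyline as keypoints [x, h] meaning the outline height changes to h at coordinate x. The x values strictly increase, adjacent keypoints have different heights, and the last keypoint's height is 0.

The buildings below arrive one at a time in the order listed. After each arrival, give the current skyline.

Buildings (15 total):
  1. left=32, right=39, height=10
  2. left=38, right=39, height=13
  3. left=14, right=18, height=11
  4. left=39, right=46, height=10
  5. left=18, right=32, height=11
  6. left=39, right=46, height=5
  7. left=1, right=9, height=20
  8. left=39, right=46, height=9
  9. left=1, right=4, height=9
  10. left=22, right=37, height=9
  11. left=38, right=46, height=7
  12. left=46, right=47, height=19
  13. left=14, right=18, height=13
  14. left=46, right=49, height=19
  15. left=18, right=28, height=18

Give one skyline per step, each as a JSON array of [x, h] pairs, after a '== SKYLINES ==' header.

== SKYLINES ==
[[32,10],[39,0]]
[[32,10],[38,13],[39,0]]
[[14,11],[18,0],[32,10],[38,13],[39,0]]
[[14,11],[18,0],[32,10],[38,13],[39,10],[46,0]]
[[14,11],[32,10],[38,13],[39,10],[46,0]]
[[14,11],[32,10],[38,13],[39,10],[46,0]]
[[1,20],[9,0],[14,11],[32,10],[38,13],[39,10],[46,0]]
[[1,20],[9,0],[14,11],[32,10],[38,13],[39,10],[46,0]]
[[1,20],[9,0],[14,11],[32,10],[38,13],[39,10],[46,0]]
[[1,20],[9,0],[14,11],[32,10],[38,13],[39,10],[46,0]]
[[1,20],[9,0],[14,11],[32,10],[38,13],[39,10],[46,0]]
[[1,20],[9,0],[14,11],[32,10],[38,13],[39,10],[46,19],[47,0]]
[[1,20],[9,0],[14,13],[18,11],[32,10],[38,13],[39,10],[46,19],[47,0]]
[[1,20],[9,0],[14,13],[18,11],[32,10],[38,13],[39,10],[46,19],[49,0]]
[[1,20],[9,0],[14,13],[18,18],[28,11],[32,10],[38,13],[39,10],[46,19],[49,0]]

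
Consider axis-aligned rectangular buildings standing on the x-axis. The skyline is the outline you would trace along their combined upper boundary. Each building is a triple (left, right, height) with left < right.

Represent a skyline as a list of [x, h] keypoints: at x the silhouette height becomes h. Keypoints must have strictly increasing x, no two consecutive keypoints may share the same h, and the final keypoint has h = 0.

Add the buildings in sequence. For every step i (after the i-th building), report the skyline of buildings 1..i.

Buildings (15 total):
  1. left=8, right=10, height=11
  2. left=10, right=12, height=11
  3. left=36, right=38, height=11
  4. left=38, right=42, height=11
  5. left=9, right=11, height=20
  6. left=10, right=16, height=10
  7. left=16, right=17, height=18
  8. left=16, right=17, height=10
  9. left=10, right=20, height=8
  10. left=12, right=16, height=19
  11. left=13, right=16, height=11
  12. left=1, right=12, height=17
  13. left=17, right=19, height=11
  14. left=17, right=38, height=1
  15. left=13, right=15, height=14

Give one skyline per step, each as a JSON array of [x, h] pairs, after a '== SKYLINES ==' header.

== SKYLINES ==
[[8,11],[10,0]]
[[8,11],[12,0]]
[[8,11],[12,0],[36,11],[38,0]]
[[8,11],[12,0],[36,11],[42,0]]
[[8,11],[9,20],[11,11],[12,0],[36,11],[42,0]]
[[8,11],[9,20],[11,11],[12,10],[16,0],[36,11],[42,0]]
[[8,11],[9,20],[11,11],[12,10],[16,18],[17,0],[36,11],[42,0]]
[[8,11],[9,20],[11,11],[12,10],[16,18],[17,0],[36,11],[42,0]]
[[8,11],[9,20],[11,11],[12,10],[16,18],[17,8],[20,0],[36,11],[42,0]]
[[8,11],[9,20],[11,11],[12,19],[16,18],[17,8],[20,0],[36,11],[42,0]]
[[8,11],[9,20],[11,11],[12,19],[16,18],[17,8],[20,0],[36,11],[42,0]]
[[1,17],[9,20],[11,17],[12,19],[16,18],[17,8],[20,0],[36,11],[42,0]]
[[1,17],[9,20],[11,17],[12,19],[16,18],[17,11],[19,8],[20,0],[36,11],[42,0]]
[[1,17],[9,20],[11,17],[12,19],[16,18],[17,11],[19,8],[20,1],[36,11],[42,0]]
[[1,17],[9,20],[11,17],[12,19],[16,18],[17,11],[19,8],[20,1],[36,11],[42,0]]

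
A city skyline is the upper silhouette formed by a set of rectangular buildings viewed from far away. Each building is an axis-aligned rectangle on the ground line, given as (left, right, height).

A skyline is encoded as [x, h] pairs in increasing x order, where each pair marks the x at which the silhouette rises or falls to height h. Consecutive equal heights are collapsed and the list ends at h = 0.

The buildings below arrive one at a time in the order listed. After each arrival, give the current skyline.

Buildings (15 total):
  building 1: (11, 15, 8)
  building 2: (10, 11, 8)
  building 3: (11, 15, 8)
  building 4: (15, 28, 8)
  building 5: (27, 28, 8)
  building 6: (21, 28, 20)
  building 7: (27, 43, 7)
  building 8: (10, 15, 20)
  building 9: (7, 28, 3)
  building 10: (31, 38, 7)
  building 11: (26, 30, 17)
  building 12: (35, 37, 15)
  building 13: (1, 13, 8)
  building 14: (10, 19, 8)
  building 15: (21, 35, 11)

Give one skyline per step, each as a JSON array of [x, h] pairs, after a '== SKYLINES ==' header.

== SKYLINES ==
[[11,8],[15,0]]
[[10,8],[15,0]]
[[10,8],[15,0]]
[[10,8],[28,0]]
[[10,8],[28,0]]
[[10,8],[21,20],[28,0]]
[[10,8],[21,20],[28,7],[43,0]]
[[10,20],[15,8],[21,20],[28,7],[43,0]]
[[7,3],[10,20],[15,8],[21,20],[28,7],[43,0]]
[[7,3],[10,20],[15,8],[21,20],[28,7],[43,0]]
[[7,3],[10,20],[15,8],[21,20],[28,17],[30,7],[43,0]]
[[7,3],[10,20],[15,8],[21,20],[28,17],[30,7],[35,15],[37,7],[43,0]]
[[1,8],[10,20],[15,8],[21,20],[28,17],[30,7],[35,15],[37,7],[43,0]]
[[1,8],[10,20],[15,8],[21,20],[28,17],[30,7],[35,15],[37,7],[43,0]]
[[1,8],[10,20],[15,8],[21,20],[28,17],[30,11],[35,15],[37,7],[43,0]]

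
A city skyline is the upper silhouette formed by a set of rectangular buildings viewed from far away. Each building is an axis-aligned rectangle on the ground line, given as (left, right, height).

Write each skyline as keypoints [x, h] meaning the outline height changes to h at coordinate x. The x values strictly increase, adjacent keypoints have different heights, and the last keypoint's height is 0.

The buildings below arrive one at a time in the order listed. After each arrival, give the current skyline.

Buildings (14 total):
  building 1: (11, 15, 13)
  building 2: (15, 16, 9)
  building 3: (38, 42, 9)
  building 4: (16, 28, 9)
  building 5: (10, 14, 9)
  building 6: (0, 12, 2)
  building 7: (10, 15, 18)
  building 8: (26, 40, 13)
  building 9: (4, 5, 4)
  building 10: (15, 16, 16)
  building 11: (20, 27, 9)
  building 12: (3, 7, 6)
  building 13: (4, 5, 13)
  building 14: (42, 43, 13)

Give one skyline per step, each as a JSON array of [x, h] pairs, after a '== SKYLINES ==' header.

== SKYLINES ==
[[11,13],[15,0]]
[[11,13],[15,9],[16,0]]
[[11,13],[15,9],[16,0],[38,9],[42,0]]
[[11,13],[15,9],[28,0],[38,9],[42,0]]
[[10,9],[11,13],[15,9],[28,0],[38,9],[42,0]]
[[0,2],[10,9],[11,13],[15,9],[28,0],[38,9],[42,0]]
[[0,2],[10,18],[15,9],[28,0],[38,9],[42,0]]
[[0,2],[10,18],[15,9],[26,13],[40,9],[42,0]]
[[0,2],[4,4],[5,2],[10,18],[15,9],[26,13],[40,9],[42,0]]
[[0,2],[4,4],[5,2],[10,18],[15,16],[16,9],[26,13],[40,9],[42,0]]
[[0,2],[4,4],[5,2],[10,18],[15,16],[16,9],[26,13],[40,9],[42,0]]
[[0,2],[3,6],[7,2],[10,18],[15,16],[16,9],[26,13],[40,9],[42,0]]
[[0,2],[3,6],[4,13],[5,6],[7,2],[10,18],[15,16],[16,9],[26,13],[40,9],[42,0]]
[[0,2],[3,6],[4,13],[5,6],[7,2],[10,18],[15,16],[16,9],[26,13],[40,9],[42,13],[43,0]]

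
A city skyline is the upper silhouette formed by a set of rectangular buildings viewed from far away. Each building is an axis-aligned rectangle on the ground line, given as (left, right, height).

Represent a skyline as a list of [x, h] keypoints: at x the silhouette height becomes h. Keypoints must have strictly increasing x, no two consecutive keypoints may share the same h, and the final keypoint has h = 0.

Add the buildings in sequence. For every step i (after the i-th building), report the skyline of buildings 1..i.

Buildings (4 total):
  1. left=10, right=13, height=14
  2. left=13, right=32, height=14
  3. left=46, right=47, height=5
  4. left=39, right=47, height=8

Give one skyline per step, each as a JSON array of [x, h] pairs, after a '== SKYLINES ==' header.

== SKYLINES ==
[[10,14],[13,0]]
[[10,14],[32,0]]
[[10,14],[32,0],[46,5],[47,0]]
[[10,14],[32,0],[39,8],[47,0]]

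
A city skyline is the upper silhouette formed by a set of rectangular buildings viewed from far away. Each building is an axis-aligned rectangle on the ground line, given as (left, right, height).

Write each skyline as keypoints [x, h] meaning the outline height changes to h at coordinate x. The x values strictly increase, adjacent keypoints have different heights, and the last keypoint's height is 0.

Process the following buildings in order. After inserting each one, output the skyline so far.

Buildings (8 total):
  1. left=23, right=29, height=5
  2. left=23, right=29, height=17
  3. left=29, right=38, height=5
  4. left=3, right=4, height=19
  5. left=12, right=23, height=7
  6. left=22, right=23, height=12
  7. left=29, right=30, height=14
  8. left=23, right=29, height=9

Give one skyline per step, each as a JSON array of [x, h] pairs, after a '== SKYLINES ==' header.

== SKYLINES ==
[[23,5],[29,0]]
[[23,17],[29,0]]
[[23,17],[29,5],[38,0]]
[[3,19],[4,0],[23,17],[29,5],[38,0]]
[[3,19],[4,0],[12,7],[23,17],[29,5],[38,0]]
[[3,19],[4,0],[12,7],[22,12],[23,17],[29,5],[38,0]]
[[3,19],[4,0],[12,7],[22,12],[23,17],[29,14],[30,5],[38,0]]
[[3,19],[4,0],[12,7],[22,12],[23,17],[29,14],[30,5],[38,0]]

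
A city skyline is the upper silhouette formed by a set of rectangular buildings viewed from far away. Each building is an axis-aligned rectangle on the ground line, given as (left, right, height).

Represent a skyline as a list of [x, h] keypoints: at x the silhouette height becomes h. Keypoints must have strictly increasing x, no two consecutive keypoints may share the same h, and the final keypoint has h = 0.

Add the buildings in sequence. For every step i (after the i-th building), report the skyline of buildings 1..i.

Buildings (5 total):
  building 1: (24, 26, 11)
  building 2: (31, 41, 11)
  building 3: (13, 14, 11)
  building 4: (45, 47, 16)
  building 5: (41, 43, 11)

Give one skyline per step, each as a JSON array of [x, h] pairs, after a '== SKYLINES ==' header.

== SKYLINES ==
[[24,11],[26,0]]
[[24,11],[26,0],[31,11],[41,0]]
[[13,11],[14,0],[24,11],[26,0],[31,11],[41,0]]
[[13,11],[14,0],[24,11],[26,0],[31,11],[41,0],[45,16],[47,0]]
[[13,11],[14,0],[24,11],[26,0],[31,11],[43,0],[45,16],[47,0]]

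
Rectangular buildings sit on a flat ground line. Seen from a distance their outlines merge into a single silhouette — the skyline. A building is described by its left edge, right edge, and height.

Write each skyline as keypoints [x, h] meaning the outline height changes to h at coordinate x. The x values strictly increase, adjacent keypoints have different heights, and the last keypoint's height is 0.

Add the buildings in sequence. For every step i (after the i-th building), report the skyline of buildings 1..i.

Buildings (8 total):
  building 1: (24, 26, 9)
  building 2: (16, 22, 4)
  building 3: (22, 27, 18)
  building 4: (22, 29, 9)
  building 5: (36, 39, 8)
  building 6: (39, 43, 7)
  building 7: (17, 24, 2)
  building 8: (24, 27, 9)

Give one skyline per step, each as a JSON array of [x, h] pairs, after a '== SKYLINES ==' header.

== SKYLINES ==
[[24,9],[26,0]]
[[16,4],[22,0],[24,9],[26,0]]
[[16,4],[22,18],[27,0]]
[[16,4],[22,18],[27,9],[29,0]]
[[16,4],[22,18],[27,9],[29,0],[36,8],[39,0]]
[[16,4],[22,18],[27,9],[29,0],[36,8],[39,7],[43,0]]
[[16,4],[22,18],[27,9],[29,0],[36,8],[39,7],[43,0]]
[[16,4],[22,18],[27,9],[29,0],[36,8],[39,7],[43,0]]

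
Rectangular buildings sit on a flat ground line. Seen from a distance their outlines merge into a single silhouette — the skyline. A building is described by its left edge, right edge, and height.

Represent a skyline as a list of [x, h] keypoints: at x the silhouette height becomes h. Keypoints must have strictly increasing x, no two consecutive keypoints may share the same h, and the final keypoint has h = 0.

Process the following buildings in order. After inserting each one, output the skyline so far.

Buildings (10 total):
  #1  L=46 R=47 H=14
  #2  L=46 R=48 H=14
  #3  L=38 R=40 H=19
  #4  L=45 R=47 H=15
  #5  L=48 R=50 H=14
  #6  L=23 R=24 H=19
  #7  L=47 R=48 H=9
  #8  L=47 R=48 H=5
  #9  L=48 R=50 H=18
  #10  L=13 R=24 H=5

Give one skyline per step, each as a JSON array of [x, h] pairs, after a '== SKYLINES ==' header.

== SKYLINES ==
[[46,14],[47,0]]
[[46,14],[48,0]]
[[38,19],[40,0],[46,14],[48,0]]
[[38,19],[40,0],[45,15],[47,14],[48,0]]
[[38,19],[40,0],[45,15],[47,14],[50,0]]
[[23,19],[24,0],[38,19],[40,0],[45,15],[47,14],[50,0]]
[[23,19],[24,0],[38,19],[40,0],[45,15],[47,14],[50,0]]
[[23,19],[24,0],[38,19],[40,0],[45,15],[47,14],[50,0]]
[[23,19],[24,0],[38,19],[40,0],[45,15],[47,14],[48,18],[50,0]]
[[13,5],[23,19],[24,0],[38,19],[40,0],[45,15],[47,14],[48,18],[50,0]]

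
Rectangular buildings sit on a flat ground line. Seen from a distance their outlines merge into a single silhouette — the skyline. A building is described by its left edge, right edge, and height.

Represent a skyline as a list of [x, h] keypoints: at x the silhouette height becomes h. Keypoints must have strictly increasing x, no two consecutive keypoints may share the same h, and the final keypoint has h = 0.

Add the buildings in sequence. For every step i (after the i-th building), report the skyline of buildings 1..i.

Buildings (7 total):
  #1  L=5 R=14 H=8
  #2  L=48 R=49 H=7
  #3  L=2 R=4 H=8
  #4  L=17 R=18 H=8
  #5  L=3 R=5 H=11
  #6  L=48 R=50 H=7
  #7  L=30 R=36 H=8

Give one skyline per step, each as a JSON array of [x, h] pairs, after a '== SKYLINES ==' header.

== SKYLINES ==
[[5,8],[14,0]]
[[5,8],[14,0],[48,7],[49,0]]
[[2,8],[4,0],[5,8],[14,0],[48,7],[49,0]]
[[2,8],[4,0],[5,8],[14,0],[17,8],[18,0],[48,7],[49,0]]
[[2,8],[3,11],[5,8],[14,0],[17,8],[18,0],[48,7],[49,0]]
[[2,8],[3,11],[5,8],[14,0],[17,8],[18,0],[48,7],[50,0]]
[[2,8],[3,11],[5,8],[14,0],[17,8],[18,0],[30,8],[36,0],[48,7],[50,0]]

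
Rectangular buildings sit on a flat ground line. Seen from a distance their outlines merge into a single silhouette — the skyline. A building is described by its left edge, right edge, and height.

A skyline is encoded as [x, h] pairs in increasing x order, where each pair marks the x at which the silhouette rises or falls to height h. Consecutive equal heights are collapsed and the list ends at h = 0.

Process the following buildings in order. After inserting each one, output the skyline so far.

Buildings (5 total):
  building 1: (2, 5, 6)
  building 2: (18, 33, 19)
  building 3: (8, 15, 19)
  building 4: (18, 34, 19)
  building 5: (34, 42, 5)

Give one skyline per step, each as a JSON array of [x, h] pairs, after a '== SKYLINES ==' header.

== SKYLINES ==
[[2,6],[5,0]]
[[2,6],[5,0],[18,19],[33,0]]
[[2,6],[5,0],[8,19],[15,0],[18,19],[33,0]]
[[2,6],[5,0],[8,19],[15,0],[18,19],[34,0]]
[[2,6],[5,0],[8,19],[15,0],[18,19],[34,5],[42,0]]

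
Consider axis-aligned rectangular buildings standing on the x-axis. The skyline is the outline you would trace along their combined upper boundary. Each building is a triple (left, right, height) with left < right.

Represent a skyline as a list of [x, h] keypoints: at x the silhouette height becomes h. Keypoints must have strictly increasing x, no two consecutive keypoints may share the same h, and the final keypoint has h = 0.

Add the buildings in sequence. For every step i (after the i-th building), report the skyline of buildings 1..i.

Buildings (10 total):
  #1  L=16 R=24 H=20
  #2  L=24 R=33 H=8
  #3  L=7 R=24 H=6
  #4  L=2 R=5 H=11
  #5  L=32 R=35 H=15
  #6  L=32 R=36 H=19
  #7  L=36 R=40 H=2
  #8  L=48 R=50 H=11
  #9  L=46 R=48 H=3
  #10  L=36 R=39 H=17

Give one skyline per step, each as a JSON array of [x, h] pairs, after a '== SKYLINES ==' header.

== SKYLINES ==
[[16,20],[24,0]]
[[16,20],[24,8],[33,0]]
[[7,6],[16,20],[24,8],[33,0]]
[[2,11],[5,0],[7,6],[16,20],[24,8],[33,0]]
[[2,11],[5,0],[7,6],[16,20],[24,8],[32,15],[35,0]]
[[2,11],[5,0],[7,6],[16,20],[24,8],[32,19],[36,0]]
[[2,11],[5,0],[7,6],[16,20],[24,8],[32,19],[36,2],[40,0]]
[[2,11],[5,0],[7,6],[16,20],[24,8],[32,19],[36,2],[40,0],[48,11],[50,0]]
[[2,11],[5,0],[7,6],[16,20],[24,8],[32,19],[36,2],[40,0],[46,3],[48,11],[50,0]]
[[2,11],[5,0],[7,6],[16,20],[24,8],[32,19],[36,17],[39,2],[40,0],[46,3],[48,11],[50,0]]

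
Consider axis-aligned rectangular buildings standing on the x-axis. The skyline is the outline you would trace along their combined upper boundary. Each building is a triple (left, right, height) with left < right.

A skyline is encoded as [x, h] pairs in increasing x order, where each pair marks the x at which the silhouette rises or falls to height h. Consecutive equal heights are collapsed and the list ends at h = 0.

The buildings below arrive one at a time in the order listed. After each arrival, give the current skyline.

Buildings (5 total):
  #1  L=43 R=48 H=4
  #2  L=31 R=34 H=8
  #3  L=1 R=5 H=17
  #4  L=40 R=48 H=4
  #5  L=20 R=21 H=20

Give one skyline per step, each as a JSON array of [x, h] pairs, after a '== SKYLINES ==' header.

== SKYLINES ==
[[43,4],[48,0]]
[[31,8],[34,0],[43,4],[48,0]]
[[1,17],[5,0],[31,8],[34,0],[43,4],[48,0]]
[[1,17],[5,0],[31,8],[34,0],[40,4],[48,0]]
[[1,17],[5,0],[20,20],[21,0],[31,8],[34,0],[40,4],[48,0]]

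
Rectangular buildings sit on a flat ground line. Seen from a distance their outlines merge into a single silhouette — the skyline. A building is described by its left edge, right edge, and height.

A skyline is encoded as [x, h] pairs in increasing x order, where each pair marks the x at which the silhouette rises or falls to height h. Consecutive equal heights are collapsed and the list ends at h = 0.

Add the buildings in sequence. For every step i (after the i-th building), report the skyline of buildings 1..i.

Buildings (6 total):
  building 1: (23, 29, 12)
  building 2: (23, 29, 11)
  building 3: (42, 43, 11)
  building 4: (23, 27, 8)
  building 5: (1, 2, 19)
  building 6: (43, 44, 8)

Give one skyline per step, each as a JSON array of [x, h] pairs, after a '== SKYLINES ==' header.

== SKYLINES ==
[[23,12],[29,0]]
[[23,12],[29,0]]
[[23,12],[29,0],[42,11],[43,0]]
[[23,12],[29,0],[42,11],[43,0]]
[[1,19],[2,0],[23,12],[29,0],[42,11],[43,0]]
[[1,19],[2,0],[23,12],[29,0],[42,11],[43,8],[44,0]]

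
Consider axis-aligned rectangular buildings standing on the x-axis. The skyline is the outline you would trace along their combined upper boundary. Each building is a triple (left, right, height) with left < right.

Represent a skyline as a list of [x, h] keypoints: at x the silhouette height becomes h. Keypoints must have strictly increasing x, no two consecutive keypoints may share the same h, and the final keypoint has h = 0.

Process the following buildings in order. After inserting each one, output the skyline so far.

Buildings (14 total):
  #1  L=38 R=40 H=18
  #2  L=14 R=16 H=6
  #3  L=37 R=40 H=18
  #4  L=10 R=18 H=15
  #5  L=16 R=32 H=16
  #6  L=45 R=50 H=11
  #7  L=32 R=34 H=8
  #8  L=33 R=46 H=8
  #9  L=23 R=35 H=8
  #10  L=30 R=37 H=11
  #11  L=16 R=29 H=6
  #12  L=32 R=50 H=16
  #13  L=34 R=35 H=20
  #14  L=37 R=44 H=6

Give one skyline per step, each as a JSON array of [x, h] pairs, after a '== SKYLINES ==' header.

== SKYLINES ==
[[38,18],[40,0]]
[[14,6],[16,0],[38,18],[40,0]]
[[14,6],[16,0],[37,18],[40,0]]
[[10,15],[18,0],[37,18],[40,0]]
[[10,15],[16,16],[32,0],[37,18],[40,0]]
[[10,15],[16,16],[32,0],[37,18],[40,0],[45,11],[50,0]]
[[10,15],[16,16],[32,8],[34,0],[37,18],[40,0],[45,11],[50,0]]
[[10,15],[16,16],[32,8],[37,18],[40,8],[45,11],[50,0]]
[[10,15],[16,16],[32,8],[37,18],[40,8],[45,11],[50,0]]
[[10,15],[16,16],[32,11],[37,18],[40,8],[45,11],[50,0]]
[[10,15],[16,16],[32,11],[37,18],[40,8],[45,11],[50,0]]
[[10,15],[16,16],[37,18],[40,16],[50,0]]
[[10,15],[16,16],[34,20],[35,16],[37,18],[40,16],[50,0]]
[[10,15],[16,16],[34,20],[35,16],[37,18],[40,16],[50,0]]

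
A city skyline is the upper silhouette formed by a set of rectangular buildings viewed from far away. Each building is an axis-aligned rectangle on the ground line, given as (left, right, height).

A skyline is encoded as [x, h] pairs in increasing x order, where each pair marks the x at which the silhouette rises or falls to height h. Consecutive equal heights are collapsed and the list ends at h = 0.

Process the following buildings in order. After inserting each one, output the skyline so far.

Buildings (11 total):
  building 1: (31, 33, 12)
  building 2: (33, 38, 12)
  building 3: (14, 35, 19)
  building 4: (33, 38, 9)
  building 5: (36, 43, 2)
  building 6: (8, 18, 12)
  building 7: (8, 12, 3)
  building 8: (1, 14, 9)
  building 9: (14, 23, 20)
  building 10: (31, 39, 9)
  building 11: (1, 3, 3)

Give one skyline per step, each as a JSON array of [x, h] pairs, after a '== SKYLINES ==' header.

== SKYLINES ==
[[31,12],[33,0]]
[[31,12],[38,0]]
[[14,19],[35,12],[38,0]]
[[14,19],[35,12],[38,0]]
[[14,19],[35,12],[38,2],[43,0]]
[[8,12],[14,19],[35,12],[38,2],[43,0]]
[[8,12],[14,19],[35,12],[38,2],[43,0]]
[[1,9],[8,12],[14,19],[35,12],[38,2],[43,0]]
[[1,9],[8,12],[14,20],[23,19],[35,12],[38,2],[43,0]]
[[1,9],[8,12],[14,20],[23,19],[35,12],[38,9],[39,2],[43,0]]
[[1,9],[8,12],[14,20],[23,19],[35,12],[38,9],[39,2],[43,0]]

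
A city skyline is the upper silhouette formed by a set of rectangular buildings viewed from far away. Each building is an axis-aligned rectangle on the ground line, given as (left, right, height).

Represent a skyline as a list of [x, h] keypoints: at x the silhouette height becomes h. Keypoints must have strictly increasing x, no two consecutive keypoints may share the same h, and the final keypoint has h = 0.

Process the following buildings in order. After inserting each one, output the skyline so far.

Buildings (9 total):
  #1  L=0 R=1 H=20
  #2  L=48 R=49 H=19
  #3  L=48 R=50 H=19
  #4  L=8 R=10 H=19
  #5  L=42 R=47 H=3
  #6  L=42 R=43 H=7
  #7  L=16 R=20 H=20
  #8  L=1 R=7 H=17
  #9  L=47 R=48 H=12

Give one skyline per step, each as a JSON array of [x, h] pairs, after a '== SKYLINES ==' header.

== SKYLINES ==
[[0,20],[1,0]]
[[0,20],[1,0],[48,19],[49,0]]
[[0,20],[1,0],[48,19],[50,0]]
[[0,20],[1,0],[8,19],[10,0],[48,19],[50,0]]
[[0,20],[1,0],[8,19],[10,0],[42,3],[47,0],[48,19],[50,0]]
[[0,20],[1,0],[8,19],[10,0],[42,7],[43,3],[47,0],[48,19],[50,0]]
[[0,20],[1,0],[8,19],[10,0],[16,20],[20,0],[42,7],[43,3],[47,0],[48,19],[50,0]]
[[0,20],[1,17],[7,0],[8,19],[10,0],[16,20],[20,0],[42,7],[43,3],[47,0],[48,19],[50,0]]
[[0,20],[1,17],[7,0],[8,19],[10,0],[16,20],[20,0],[42,7],[43,3],[47,12],[48,19],[50,0]]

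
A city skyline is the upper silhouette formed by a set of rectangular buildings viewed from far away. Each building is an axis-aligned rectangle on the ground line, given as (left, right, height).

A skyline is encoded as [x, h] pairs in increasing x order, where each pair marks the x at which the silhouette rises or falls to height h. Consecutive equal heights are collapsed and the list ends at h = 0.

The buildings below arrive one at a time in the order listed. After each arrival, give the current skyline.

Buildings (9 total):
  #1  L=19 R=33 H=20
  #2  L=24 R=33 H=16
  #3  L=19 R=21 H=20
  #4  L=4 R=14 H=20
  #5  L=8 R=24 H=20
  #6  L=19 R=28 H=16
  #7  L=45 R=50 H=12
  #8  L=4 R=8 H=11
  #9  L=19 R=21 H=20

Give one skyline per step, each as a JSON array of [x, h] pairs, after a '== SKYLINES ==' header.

== SKYLINES ==
[[19,20],[33,0]]
[[19,20],[33,0]]
[[19,20],[33,0]]
[[4,20],[14,0],[19,20],[33,0]]
[[4,20],[33,0]]
[[4,20],[33,0]]
[[4,20],[33,0],[45,12],[50,0]]
[[4,20],[33,0],[45,12],[50,0]]
[[4,20],[33,0],[45,12],[50,0]]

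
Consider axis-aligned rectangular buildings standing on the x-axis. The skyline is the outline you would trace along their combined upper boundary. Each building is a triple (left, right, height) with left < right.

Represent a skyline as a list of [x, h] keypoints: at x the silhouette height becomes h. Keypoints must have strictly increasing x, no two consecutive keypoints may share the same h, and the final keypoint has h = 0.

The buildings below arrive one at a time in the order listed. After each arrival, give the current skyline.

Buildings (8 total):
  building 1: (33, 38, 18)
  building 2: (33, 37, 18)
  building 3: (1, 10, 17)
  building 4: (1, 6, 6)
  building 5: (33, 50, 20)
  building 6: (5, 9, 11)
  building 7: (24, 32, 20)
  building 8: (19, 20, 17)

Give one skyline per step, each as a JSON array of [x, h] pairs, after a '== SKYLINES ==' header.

== SKYLINES ==
[[33,18],[38,0]]
[[33,18],[38,0]]
[[1,17],[10,0],[33,18],[38,0]]
[[1,17],[10,0],[33,18],[38,0]]
[[1,17],[10,0],[33,20],[50,0]]
[[1,17],[10,0],[33,20],[50,0]]
[[1,17],[10,0],[24,20],[32,0],[33,20],[50,0]]
[[1,17],[10,0],[19,17],[20,0],[24,20],[32,0],[33,20],[50,0]]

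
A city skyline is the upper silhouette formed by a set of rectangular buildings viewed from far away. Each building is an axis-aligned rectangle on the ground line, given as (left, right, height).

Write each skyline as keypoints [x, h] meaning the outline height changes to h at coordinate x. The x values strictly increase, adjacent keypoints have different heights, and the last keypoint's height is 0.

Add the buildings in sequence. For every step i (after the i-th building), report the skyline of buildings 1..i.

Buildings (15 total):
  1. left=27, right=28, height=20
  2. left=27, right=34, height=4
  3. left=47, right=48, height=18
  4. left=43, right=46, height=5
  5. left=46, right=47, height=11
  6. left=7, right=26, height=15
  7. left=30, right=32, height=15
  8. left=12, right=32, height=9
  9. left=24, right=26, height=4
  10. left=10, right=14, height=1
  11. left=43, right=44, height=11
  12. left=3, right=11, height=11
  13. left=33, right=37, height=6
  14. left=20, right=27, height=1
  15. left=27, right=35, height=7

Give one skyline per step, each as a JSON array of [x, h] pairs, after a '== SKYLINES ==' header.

== SKYLINES ==
[[27,20],[28,0]]
[[27,20],[28,4],[34,0]]
[[27,20],[28,4],[34,0],[47,18],[48,0]]
[[27,20],[28,4],[34,0],[43,5],[46,0],[47,18],[48,0]]
[[27,20],[28,4],[34,0],[43,5],[46,11],[47,18],[48,0]]
[[7,15],[26,0],[27,20],[28,4],[34,0],[43,5],[46,11],[47,18],[48,0]]
[[7,15],[26,0],[27,20],[28,4],[30,15],[32,4],[34,0],[43,5],[46,11],[47,18],[48,0]]
[[7,15],[26,9],[27,20],[28,9],[30,15],[32,4],[34,0],[43,5],[46,11],[47,18],[48,0]]
[[7,15],[26,9],[27,20],[28,9],[30,15],[32,4],[34,0],[43,5],[46,11],[47,18],[48,0]]
[[7,15],[26,9],[27,20],[28,9],[30,15],[32,4],[34,0],[43,5],[46,11],[47,18],[48,0]]
[[7,15],[26,9],[27,20],[28,9],[30,15],[32,4],[34,0],[43,11],[44,5],[46,11],[47,18],[48,0]]
[[3,11],[7,15],[26,9],[27,20],[28,9],[30,15],[32,4],[34,0],[43,11],[44,5],[46,11],[47,18],[48,0]]
[[3,11],[7,15],[26,9],[27,20],[28,9],[30,15],[32,4],[33,6],[37,0],[43,11],[44,5],[46,11],[47,18],[48,0]]
[[3,11],[7,15],[26,9],[27,20],[28,9],[30,15],[32,4],[33,6],[37,0],[43,11],[44,5],[46,11],[47,18],[48,0]]
[[3,11],[7,15],[26,9],[27,20],[28,9],[30,15],[32,7],[35,6],[37,0],[43,11],[44,5],[46,11],[47,18],[48,0]]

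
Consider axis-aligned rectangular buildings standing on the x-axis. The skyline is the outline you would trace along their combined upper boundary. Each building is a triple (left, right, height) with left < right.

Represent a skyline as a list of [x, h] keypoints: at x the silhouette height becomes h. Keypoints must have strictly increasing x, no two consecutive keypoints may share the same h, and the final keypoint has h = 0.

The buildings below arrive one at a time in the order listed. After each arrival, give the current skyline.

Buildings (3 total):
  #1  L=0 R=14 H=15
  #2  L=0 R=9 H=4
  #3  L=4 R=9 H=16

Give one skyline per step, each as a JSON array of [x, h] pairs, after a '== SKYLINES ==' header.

== SKYLINES ==
[[0,15],[14,0]]
[[0,15],[14,0]]
[[0,15],[4,16],[9,15],[14,0]]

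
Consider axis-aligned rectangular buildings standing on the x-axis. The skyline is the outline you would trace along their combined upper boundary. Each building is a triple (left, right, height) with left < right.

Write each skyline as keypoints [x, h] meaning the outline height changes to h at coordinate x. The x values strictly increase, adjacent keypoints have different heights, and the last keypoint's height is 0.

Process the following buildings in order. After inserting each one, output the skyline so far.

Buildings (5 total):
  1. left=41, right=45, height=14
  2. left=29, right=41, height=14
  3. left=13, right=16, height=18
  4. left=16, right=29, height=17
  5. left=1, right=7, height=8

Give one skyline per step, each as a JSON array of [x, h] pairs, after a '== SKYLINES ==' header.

== SKYLINES ==
[[41,14],[45,0]]
[[29,14],[45,0]]
[[13,18],[16,0],[29,14],[45,0]]
[[13,18],[16,17],[29,14],[45,0]]
[[1,8],[7,0],[13,18],[16,17],[29,14],[45,0]]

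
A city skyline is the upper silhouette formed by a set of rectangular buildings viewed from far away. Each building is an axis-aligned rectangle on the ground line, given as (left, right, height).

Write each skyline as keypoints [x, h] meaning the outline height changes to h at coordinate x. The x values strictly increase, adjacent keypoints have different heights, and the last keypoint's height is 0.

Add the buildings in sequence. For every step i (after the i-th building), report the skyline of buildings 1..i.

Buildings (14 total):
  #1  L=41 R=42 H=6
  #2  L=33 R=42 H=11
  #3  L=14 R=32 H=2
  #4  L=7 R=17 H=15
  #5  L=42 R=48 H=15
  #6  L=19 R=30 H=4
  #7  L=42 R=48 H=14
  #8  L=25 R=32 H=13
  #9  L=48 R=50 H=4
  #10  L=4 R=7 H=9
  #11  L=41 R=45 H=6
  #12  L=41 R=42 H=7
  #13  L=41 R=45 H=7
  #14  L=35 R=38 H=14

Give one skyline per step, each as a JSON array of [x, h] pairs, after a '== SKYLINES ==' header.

== SKYLINES ==
[[41,6],[42,0]]
[[33,11],[42,0]]
[[14,2],[32,0],[33,11],[42,0]]
[[7,15],[17,2],[32,0],[33,11],[42,0]]
[[7,15],[17,2],[32,0],[33,11],[42,15],[48,0]]
[[7,15],[17,2],[19,4],[30,2],[32,0],[33,11],[42,15],[48,0]]
[[7,15],[17,2],[19,4],[30,2],[32,0],[33,11],[42,15],[48,0]]
[[7,15],[17,2],[19,4],[25,13],[32,0],[33,11],[42,15],[48,0]]
[[7,15],[17,2],[19,4],[25,13],[32,0],[33,11],[42,15],[48,4],[50,0]]
[[4,9],[7,15],[17,2],[19,4],[25,13],[32,0],[33,11],[42,15],[48,4],[50,0]]
[[4,9],[7,15],[17,2],[19,4],[25,13],[32,0],[33,11],[42,15],[48,4],[50,0]]
[[4,9],[7,15],[17,2],[19,4],[25,13],[32,0],[33,11],[42,15],[48,4],[50,0]]
[[4,9],[7,15],[17,2],[19,4],[25,13],[32,0],[33,11],[42,15],[48,4],[50,0]]
[[4,9],[7,15],[17,2],[19,4],[25,13],[32,0],[33,11],[35,14],[38,11],[42,15],[48,4],[50,0]]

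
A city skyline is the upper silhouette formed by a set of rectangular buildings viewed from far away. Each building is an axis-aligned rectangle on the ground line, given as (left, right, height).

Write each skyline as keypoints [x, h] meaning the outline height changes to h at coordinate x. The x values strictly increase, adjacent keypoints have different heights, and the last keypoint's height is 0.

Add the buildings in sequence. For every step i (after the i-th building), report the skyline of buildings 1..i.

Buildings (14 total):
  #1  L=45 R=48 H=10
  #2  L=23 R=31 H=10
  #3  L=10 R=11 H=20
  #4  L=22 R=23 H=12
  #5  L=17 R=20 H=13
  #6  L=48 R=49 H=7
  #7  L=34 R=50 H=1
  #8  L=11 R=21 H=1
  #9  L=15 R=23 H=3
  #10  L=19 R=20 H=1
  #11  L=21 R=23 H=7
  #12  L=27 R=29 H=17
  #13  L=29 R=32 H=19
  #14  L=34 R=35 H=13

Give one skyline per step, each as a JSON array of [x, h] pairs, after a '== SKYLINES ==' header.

== SKYLINES ==
[[45,10],[48,0]]
[[23,10],[31,0],[45,10],[48,0]]
[[10,20],[11,0],[23,10],[31,0],[45,10],[48,0]]
[[10,20],[11,0],[22,12],[23,10],[31,0],[45,10],[48,0]]
[[10,20],[11,0],[17,13],[20,0],[22,12],[23,10],[31,0],[45,10],[48,0]]
[[10,20],[11,0],[17,13],[20,0],[22,12],[23,10],[31,0],[45,10],[48,7],[49,0]]
[[10,20],[11,0],[17,13],[20,0],[22,12],[23,10],[31,0],[34,1],[45,10],[48,7],[49,1],[50,0]]
[[10,20],[11,1],[17,13],[20,1],[21,0],[22,12],[23,10],[31,0],[34,1],[45,10],[48,7],[49,1],[50,0]]
[[10,20],[11,1],[15,3],[17,13],[20,3],[22,12],[23,10],[31,0],[34,1],[45,10],[48,7],[49,1],[50,0]]
[[10,20],[11,1],[15,3],[17,13],[20,3],[22,12],[23,10],[31,0],[34,1],[45,10],[48,7],[49,1],[50,0]]
[[10,20],[11,1],[15,3],[17,13],[20,3],[21,7],[22,12],[23,10],[31,0],[34,1],[45,10],[48,7],[49,1],[50,0]]
[[10,20],[11,1],[15,3],[17,13],[20,3],[21,7],[22,12],[23,10],[27,17],[29,10],[31,0],[34,1],[45,10],[48,7],[49,1],[50,0]]
[[10,20],[11,1],[15,3],[17,13],[20,3],[21,7],[22,12],[23,10],[27,17],[29,19],[32,0],[34,1],[45,10],[48,7],[49,1],[50,0]]
[[10,20],[11,1],[15,3],[17,13],[20,3],[21,7],[22,12],[23,10],[27,17],[29,19],[32,0],[34,13],[35,1],[45,10],[48,7],[49,1],[50,0]]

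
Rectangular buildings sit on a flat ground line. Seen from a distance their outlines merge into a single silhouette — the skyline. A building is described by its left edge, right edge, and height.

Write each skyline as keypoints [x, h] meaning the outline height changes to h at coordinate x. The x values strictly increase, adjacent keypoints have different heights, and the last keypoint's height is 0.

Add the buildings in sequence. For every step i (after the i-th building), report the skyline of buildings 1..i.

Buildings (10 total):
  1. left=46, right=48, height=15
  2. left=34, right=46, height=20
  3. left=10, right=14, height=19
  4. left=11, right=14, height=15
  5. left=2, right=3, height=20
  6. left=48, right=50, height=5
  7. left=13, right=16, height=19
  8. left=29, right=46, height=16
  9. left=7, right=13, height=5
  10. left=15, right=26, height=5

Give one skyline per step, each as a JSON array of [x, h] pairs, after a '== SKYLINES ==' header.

== SKYLINES ==
[[46,15],[48,0]]
[[34,20],[46,15],[48,0]]
[[10,19],[14,0],[34,20],[46,15],[48,0]]
[[10,19],[14,0],[34,20],[46,15],[48,0]]
[[2,20],[3,0],[10,19],[14,0],[34,20],[46,15],[48,0]]
[[2,20],[3,0],[10,19],[14,0],[34,20],[46,15],[48,5],[50,0]]
[[2,20],[3,0],[10,19],[16,0],[34,20],[46,15],[48,5],[50,0]]
[[2,20],[3,0],[10,19],[16,0],[29,16],[34,20],[46,15],[48,5],[50,0]]
[[2,20],[3,0],[7,5],[10,19],[16,0],[29,16],[34,20],[46,15],[48,5],[50,0]]
[[2,20],[3,0],[7,5],[10,19],[16,5],[26,0],[29,16],[34,20],[46,15],[48,5],[50,0]]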